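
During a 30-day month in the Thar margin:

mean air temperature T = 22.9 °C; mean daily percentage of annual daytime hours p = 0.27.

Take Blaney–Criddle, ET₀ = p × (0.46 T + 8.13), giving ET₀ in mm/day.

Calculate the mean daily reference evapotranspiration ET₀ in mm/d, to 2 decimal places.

5.04 mm/d

ET₀ = 0.27 × (0.46 × 22.9 + 8.13) = 0.27 × 18.664 = 5.0393 mm/d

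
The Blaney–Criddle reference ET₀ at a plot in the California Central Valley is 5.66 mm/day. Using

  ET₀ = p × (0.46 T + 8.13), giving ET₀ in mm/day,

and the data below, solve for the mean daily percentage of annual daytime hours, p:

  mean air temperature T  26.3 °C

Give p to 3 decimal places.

p = ET₀ / (0.46 T + 8.13) = 5.66 / (0.46 × 26.3 + 8.13) = 5.66 / 20.228 = 0.2798

0.280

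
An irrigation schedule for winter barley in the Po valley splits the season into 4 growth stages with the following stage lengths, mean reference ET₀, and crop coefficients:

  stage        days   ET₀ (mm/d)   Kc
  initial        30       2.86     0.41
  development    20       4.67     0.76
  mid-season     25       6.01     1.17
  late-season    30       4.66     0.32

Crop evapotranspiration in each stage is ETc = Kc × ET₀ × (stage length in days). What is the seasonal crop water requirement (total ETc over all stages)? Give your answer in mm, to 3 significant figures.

initial: 0.41 × 2.86 × 30 = 35.18 mm
development: 0.76 × 4.67 × 20 = 70.98 mm
mid-season: 1.17 × 6.01 × 25 = 175.79 mm
late-season: 0.32 × 4.66 × 30 = 44.74 mm
Seasonal total = 326.69 mm

327 mm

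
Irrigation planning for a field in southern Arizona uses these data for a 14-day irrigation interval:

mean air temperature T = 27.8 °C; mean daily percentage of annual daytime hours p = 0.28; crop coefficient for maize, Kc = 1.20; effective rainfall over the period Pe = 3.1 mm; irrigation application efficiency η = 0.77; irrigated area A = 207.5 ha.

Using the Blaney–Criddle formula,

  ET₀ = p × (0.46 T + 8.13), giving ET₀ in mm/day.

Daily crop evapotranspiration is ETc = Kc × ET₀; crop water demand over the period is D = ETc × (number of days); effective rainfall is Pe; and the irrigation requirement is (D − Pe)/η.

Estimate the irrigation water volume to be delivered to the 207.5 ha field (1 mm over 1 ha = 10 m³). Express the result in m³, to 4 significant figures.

ET₀ = 0.28 × (0.46 × 27.8 + 8.13) = 0.28 × 20.918 = 5.8570 mm/d
ETc = Kc × ET₀ = 1.20 × 5.8570 = 7.0284 mm/d
Crop demand D = ETc × 14 d = 7.0284 × 14 = 98.398 mm
D − Pe = 98.398 − 3.1 = 95.298 mm
Gross irrigation = 95.298 / 0.77 = 123.764 mm
Volume = 123.764 mm × 207.5 ha × 10 = 256810.3 m³

256800 m³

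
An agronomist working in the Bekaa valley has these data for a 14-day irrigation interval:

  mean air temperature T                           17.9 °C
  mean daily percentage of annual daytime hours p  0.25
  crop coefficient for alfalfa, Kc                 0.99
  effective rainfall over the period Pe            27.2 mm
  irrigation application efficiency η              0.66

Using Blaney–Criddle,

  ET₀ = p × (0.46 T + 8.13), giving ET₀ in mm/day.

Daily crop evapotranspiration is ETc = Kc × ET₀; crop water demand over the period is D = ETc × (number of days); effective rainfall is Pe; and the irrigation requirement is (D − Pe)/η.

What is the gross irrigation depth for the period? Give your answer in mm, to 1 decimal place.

ET₀ = 0.25 × (0.46 × 17.9 + 8.13) = 0.25 × 16.364 = 4.0910 mm/d
ETc = Kc × ET₀ = 0.99 × 4.0910 = 4.0501 mm/d
Crop demand D = ETc × 14 d = 4.0501 × 14 = 56.701 mm
D − Pe = 56.701 − 27.2 = 29.501 mm
Gross irrigation = 29.501 / 0.66 = 44.698 mm

44.7 mm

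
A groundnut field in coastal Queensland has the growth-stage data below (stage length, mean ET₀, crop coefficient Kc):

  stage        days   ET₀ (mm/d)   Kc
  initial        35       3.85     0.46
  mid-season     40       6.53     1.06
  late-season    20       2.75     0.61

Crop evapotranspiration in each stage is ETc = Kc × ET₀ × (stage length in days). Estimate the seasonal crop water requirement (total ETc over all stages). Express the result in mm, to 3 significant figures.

initial: 0.46 × 3.85 × 35 = 61.99 mm
mid-season: 1.06 × 6.53 × 40 = 276.87 mm
late-season: 0.61 × 2.75 × 20 = 33.55 mm
Seasonal total = 372.41 mm

372 mm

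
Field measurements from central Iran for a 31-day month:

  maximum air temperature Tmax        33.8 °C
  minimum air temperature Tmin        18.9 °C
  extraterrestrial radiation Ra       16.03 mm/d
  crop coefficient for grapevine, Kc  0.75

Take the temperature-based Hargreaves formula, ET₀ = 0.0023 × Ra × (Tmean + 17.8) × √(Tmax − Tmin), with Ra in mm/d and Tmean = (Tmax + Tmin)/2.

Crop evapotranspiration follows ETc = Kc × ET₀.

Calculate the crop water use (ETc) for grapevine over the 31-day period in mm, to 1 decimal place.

Tmean = (33.8 + 18.9)/2 = 26.35 °C
ET₀ = 0.0023 × 16.03 × (26.35 + 17.8) × √14.9 = 0.0023 × 16.03 × 44.15 × 3.8601 = 6.2833 mm/d
ETc = Kc × ET₀ = 0.75 × 6.2833 = 4.7125 mm/d
Over 31 days: 4.7125 × 31 = 146.088 mm

146.1 mm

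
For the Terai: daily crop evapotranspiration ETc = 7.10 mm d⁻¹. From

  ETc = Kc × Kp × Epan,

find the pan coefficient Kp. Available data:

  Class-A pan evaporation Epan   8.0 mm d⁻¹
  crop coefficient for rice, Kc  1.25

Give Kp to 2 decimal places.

ETc = Kc × Kp × Epan  ⇒  Kp = ETc / (Kc × Epan)
Kp = 7.10 / (1.25 × 8.0) = 7.10 / 10.000 = 0.7100

0.71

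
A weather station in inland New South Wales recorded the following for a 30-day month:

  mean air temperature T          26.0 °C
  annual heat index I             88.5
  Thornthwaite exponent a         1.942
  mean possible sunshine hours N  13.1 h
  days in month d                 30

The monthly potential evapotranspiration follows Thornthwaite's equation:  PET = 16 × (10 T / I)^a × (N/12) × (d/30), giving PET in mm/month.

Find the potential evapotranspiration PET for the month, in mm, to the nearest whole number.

10T/I = 10 × 26.0 / 88.5 = 2.9379
(10T/I)^a = 2.9379^1.942 = 8.1083
Uncorrected PET = 16 × 8.1083 = 129.733 mm
Correction = (N/12)(d/30) = (13.1/12)(30/30) = 1.0917
PET = 129.733 × 1.0917 = 141.630 mm/month

142 mm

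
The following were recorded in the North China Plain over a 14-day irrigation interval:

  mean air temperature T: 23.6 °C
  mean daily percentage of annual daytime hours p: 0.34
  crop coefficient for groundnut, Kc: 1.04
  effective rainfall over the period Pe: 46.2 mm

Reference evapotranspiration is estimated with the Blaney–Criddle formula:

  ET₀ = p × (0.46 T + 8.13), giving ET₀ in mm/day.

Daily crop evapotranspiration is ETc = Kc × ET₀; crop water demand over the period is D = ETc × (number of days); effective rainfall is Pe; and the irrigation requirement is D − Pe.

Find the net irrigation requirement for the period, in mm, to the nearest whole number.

48 mm

ET₀ = 0.34 × (0.46 × 23.6 + 8.13) = 0.34 × 18.986 = 6.4552 mm/d
ETc = Kc × ET₀ = 1.04 × 6.4552 = 6.7134 mm/d
Crop demand D = ETc × 14 d = 6.7134 × 14 = 93.988 mm
D − Pe = 93.988 − 46.2 = 47.788 mm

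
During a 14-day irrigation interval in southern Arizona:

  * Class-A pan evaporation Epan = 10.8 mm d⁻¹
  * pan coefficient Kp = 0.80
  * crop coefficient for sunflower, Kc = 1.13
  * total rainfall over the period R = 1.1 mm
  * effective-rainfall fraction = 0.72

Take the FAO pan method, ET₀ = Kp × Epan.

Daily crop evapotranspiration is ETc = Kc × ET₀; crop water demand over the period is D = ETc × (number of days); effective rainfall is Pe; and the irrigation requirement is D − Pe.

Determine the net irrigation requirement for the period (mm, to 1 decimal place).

ET₀ = 0.80 × 10.8 = 8.6400 mm/d
ETc = Kc × ET₀ = 1.13 × 8.6400 = 9.7632 mm/d
Crop demand D = ETc × 14 d = 9.7632 × 14 = 136.685 mm
Pe = 0.72 × 1.1 = 0.792 mm
D − Pe = 136.685 − 0.792 = 135.893 mm

135.9 mm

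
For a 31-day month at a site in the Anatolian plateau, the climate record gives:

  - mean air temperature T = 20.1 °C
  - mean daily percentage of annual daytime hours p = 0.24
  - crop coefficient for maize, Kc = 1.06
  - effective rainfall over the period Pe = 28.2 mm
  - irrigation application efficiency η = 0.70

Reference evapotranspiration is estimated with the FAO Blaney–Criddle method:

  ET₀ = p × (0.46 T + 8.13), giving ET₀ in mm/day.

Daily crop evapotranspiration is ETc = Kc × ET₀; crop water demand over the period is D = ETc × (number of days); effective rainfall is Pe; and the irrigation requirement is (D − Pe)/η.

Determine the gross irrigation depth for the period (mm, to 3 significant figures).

ET₀ = 0.24 × (0.46 × 20.1 + 8.13) = 0.24 × 17.376 = 4.1702 mm/d
ETc = Kc × ET₀ = 1.06 × 4.1702 = 4.4204 mm/d
Crop demand D = ETc × 31 d = 4.4204 × 31 = 137.032 mm
D − Pe = 137.032 − 28.2 = 108.832 mm
Gross irrigation = 108.832 / 0.70 = 155.474 mm

155 mm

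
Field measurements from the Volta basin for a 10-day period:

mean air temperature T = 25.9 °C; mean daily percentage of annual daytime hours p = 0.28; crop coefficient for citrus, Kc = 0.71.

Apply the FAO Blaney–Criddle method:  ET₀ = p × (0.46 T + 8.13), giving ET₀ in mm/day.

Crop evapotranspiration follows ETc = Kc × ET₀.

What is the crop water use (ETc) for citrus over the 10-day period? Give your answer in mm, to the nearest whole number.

ET₀ = 0.28 × (0.46 × 25.9 + 8.13) = 0.28 × 20.044 = 5.6123 mm/d
ETc = Kc × ET₀ = 0.71 × 5.6123 = 3.9847 mm/d
Over 10 days: 3.9847 × 10 = 39.847 mm

40 mm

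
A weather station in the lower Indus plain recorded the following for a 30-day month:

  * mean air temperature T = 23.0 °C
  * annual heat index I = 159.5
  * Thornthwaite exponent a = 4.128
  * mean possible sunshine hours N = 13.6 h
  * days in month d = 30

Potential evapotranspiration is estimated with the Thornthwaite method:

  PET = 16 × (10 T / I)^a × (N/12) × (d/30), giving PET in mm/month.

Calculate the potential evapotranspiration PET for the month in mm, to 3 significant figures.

10T/I = 10 × 23.0 / 159.5 = 1.4420
(10T/I)^a = 1.4420^4.128 = 4.5312
Uncorrected PET = 16 × 4.5312 = 72.499 mm
Correction = (N/12)(d/30) = (13.6/12)(30/30) = 1.1333
PET = 72.499 × 1.1333 = 82.163 mm/month

82.2 mm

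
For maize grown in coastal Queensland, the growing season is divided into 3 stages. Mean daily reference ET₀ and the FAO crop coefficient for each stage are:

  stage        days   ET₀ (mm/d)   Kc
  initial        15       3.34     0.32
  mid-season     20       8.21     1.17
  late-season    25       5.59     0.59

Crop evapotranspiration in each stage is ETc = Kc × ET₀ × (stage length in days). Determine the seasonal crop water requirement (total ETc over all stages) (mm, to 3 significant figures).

291 mm

initial: 0.32 × 3.34 × 15 = 16.03 mm
mid-season: 1.17 × 8.21 × 20 = 192.11 mm
late-season: 0.59 × 5.59 × 25 = 82.45 mm
Seasonal total = 290.59 mm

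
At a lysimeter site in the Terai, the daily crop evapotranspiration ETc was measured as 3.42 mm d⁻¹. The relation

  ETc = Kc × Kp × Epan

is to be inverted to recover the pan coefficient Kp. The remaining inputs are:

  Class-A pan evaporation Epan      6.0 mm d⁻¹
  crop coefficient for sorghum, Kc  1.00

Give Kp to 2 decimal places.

0.57

ETc = Kc × Kp × Epan  ⇒  Kp = ETc / (Kc × Epan)
Kp = 3.42 / (1.00 × 6.0) = 3.42 / 6.000 = 0.5700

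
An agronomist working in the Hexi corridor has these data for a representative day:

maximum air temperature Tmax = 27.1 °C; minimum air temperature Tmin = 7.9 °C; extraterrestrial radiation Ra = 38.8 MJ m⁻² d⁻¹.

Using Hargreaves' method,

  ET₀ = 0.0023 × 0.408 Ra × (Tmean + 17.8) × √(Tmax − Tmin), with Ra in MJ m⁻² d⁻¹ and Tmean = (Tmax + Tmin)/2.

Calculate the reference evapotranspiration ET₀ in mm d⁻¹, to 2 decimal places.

Tmean = (27.1 + 7.9)/2 = 17.50 °C
0.408 Ra = 0.408 × 38.8 = 15.8304 mm/d equivalent
ET₀ = 0.0023 × 15.8304 × (17.50 + 17.8) × √19.2 = 0.0023 × 15.8304 × 35.30 × 4.3818 = 5.6318 mm/d

5.63 mm d⁻¹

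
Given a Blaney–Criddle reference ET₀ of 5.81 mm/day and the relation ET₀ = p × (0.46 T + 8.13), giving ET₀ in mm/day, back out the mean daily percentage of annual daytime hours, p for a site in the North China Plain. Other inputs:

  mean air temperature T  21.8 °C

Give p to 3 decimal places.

0.320

p = ET₀ / (0.46 T + 8.13) = 5.81 / (0.46 × 21.8 + 8.13) = 5.81 / 18.158 = 0.3200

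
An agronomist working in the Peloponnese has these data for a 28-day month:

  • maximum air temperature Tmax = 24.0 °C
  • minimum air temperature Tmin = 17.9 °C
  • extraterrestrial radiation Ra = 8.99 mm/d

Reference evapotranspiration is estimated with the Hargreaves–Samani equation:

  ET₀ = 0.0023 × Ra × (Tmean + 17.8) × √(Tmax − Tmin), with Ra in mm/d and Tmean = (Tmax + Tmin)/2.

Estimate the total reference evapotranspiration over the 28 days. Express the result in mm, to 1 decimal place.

Tmean = (24.0 + 17.9)/2 = 20.95 °C
ET₀ = 0.0023 × 8.99 × (20.95 + 17.8) × √6.1 = 0.0023 × 8.99 × 38.75 × 2.4698 = 1.9789 mm/d
Over 28 days: 1.9789 × 28 = 55.409 mm

55.4 mm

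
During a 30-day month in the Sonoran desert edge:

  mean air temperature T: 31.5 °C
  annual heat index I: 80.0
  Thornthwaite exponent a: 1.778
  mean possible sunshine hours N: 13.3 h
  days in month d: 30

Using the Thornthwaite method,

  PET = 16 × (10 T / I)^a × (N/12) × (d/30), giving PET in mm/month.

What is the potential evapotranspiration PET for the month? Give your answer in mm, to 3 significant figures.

10T/I = 10 × 31.5 / 80.0 = 3.9375
(10T/I)^a = 3.9375^1.778 = 11.4367
Uncorrected PET = 16 × 11.4367 = 182.987 mm
Correction = (N/12)(d/30) = (13.3/12)(30/30) = 1.1083
PET = 182.987 × 1.1083 = 202.804 mm/month

203 mm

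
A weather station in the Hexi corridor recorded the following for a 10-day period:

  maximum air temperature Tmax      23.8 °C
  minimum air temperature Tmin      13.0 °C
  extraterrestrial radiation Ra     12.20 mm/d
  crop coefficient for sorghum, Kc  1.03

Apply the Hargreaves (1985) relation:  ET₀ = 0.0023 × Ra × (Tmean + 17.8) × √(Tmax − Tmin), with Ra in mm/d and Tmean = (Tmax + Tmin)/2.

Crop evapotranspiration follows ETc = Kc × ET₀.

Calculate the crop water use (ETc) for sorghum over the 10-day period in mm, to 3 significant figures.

Tmean = (23.8 + 13.0)/2 = 18.40 °C
ET₀ = 0.0023 × 12.20 × (18.40 + 17.8) × √10.8 = 0.0023 × 12.20 × 36.20 × 3.2863 = 3.3381 mm/d
ETc = Kc × ET₀ = 1.03 × 3.3381 = 3.4382 mm/d
Over 10 days: 3.4382 × 10 = 34.382 mm

34.4 mm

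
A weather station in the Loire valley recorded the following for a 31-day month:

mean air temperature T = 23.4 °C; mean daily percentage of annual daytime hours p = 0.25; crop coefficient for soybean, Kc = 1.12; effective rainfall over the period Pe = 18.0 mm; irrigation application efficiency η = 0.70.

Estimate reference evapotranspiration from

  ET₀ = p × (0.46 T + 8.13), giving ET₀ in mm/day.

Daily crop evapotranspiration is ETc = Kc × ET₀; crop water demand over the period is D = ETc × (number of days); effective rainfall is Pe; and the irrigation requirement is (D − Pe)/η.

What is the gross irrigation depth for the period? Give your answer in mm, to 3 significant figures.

ET₀ = 0.25 × (0.46 × 23.4 + 8.13) = 0.25 × 18.894 = 4.7235 mm/d
ETc = Kc × ET₀ = 1.12 × 4.7235 = 5.2903 mm/d
Crop demand D = ETc × 31 d = 5.2903 × 31 = 163.999 mm
D − Pe = 163.999 − 18.0 = 145.999 mm
Gross irrigation = 145.999 / 0.70 = 208.570 mm

209 mm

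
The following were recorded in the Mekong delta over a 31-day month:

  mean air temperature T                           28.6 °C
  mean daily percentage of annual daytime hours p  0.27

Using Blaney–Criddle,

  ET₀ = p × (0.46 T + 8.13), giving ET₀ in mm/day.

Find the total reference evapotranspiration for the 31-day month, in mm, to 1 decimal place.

ET₀ = 0.27 × (0.46 × 28.6 + 8.13) = 0.27 × 21.286 = 5.7472 mm/d
Monthly total = 5.7472 × 31 = 178.163 mm

178.2 mm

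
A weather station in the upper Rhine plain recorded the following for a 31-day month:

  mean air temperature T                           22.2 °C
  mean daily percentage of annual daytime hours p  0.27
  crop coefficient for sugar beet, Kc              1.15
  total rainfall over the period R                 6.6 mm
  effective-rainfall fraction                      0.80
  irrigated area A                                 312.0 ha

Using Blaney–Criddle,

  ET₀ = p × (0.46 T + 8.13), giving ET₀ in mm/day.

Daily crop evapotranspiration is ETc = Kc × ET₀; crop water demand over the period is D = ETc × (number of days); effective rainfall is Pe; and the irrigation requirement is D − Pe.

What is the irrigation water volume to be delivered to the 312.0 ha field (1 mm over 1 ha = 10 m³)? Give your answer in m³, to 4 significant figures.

534400 m³

ET₀ = 0.27 × (0.46 × 22.2 + 8.13) = 0.27 × 18.342 = 4.9523 mm/d
ETc = Kc × ET₀ = 1.15 × 4.9523 = 5.6951 mm/d
Crop demand D = ETc × 31 d = 5.6951 × 31 = 176.548 mm
Pe = 0.80 × 6.6 = 5.280 mm
D − Pe = 176.548 − 5.280 = 171.268 mm
Volume = 171.268 mm × 312.0 ha × 10 = 534356.2 m³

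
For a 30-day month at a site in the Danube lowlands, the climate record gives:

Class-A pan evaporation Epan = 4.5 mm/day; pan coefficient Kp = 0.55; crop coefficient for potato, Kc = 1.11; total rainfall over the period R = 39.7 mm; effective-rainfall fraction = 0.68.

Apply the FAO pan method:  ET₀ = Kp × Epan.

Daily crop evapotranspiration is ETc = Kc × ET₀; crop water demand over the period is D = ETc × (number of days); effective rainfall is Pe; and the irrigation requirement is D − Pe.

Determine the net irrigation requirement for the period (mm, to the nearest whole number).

ET₀ = 0.55 × 4.5 = 2.4750 mm/d
ETc = Kc × ET₀ = 1.11 × 2.4750 = 2.7473 mm/d
Crop demand D = ETc × 30 d = 2.7473 × 30 = 82.419 mm
Pe = 0.68 × 39.7 = 26.996 mm
D − Pe = 82.419 − 26.996 = 55.423 mm

55 mm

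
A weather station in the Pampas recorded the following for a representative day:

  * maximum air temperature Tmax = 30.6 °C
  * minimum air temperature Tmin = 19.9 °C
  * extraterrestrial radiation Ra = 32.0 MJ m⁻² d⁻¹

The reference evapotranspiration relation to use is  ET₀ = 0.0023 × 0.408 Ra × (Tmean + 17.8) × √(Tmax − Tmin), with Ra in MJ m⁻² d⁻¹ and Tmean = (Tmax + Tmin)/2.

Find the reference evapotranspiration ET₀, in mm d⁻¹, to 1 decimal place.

4.2 mm d⁻¹

Tmean = (30.6 + 19.9)/2 = 25.25 °C
0.408 Ra = 0.408 × 32.0 = 13.0560 mm/d equivalent
ET₀ = 0.0023 × 13.0560 × (25.25 + 17.8) × √10.7 = 0.0023 × 13.0560 × 43.05 × 3.2711 = 4.2287 mm/d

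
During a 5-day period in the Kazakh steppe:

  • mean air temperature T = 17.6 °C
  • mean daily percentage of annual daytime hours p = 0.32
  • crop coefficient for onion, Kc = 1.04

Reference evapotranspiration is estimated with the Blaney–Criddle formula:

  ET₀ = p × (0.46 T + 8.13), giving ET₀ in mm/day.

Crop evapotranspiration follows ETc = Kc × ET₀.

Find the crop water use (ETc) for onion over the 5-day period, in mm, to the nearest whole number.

27 mm

ET₀ = 0.32 × (0.46 × 17.6 + 8.13) = 0.32 × 16.226 = 5.1923 mm/d
ETc = Kc × ET₀ = 1.04 × 5.1923 = 5.4000 mm/d
Over 5 days: 5.4000 × 5 = 27.000 mm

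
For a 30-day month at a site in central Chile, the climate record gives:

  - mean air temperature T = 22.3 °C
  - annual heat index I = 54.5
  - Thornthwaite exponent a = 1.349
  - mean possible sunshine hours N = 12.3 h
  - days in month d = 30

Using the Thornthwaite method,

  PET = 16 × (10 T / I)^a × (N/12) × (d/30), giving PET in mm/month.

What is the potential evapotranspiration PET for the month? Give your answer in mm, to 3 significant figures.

110 mm

10T/I = 10 × 22.3 / 54.5 = 4.0917
(10T/I)^a = 4.0917^1.349 = 6.6905
Uncorrected PET = 16 × 6.6905 = 107.048 mm
Correction = (N/12)(d/30) = (12.3/12)(30/30) = 1.0250
PET = 107.048 × 1.0250 = 109.724 mm/month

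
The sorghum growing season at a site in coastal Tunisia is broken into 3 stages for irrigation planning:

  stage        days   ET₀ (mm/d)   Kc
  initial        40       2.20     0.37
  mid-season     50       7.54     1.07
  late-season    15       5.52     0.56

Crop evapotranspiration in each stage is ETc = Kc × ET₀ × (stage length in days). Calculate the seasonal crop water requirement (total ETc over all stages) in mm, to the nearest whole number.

482 mm

initial: 0.37 × 2.20 × 40 = 32.56 mm
mid-season: 1.07 × 7.54 × 50 = 403.39 mm
late-season: 0.56 × 5.52 × 15 = 46.37 mm
Seasonal total = 482.32 mm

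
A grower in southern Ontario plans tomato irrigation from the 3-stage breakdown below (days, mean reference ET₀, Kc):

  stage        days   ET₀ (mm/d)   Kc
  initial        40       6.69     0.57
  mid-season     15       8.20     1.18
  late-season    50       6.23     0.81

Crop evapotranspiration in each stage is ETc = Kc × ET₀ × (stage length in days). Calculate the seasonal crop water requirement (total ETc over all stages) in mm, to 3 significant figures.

initial: 0.57 × 6.69 × 40 = 152.53 mm
mid-season: 1.18 × 8.20 × 15 = 145.14 mm
late-season: 0.81 × 6.23 × 50 = 252.32 mm
Seasonal total = 549.99 mm

550 mm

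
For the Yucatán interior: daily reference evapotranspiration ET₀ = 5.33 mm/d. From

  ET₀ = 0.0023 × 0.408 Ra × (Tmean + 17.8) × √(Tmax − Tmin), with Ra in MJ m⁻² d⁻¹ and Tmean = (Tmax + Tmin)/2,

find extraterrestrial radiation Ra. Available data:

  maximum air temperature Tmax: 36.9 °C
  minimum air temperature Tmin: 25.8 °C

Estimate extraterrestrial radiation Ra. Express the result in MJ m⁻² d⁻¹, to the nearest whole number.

35 MJ m⁻² d⁻¹

Tmean = (36.9+25.8)/2 = 31.35 °C; ΔT = 11.1
Ra = ET₀ / [0.0023 × 0.408 × (Tmean+17.8) × √ΔT]
   = 5.33 / (0.0023 × 0.408 × 49.15 × 3.3317) = 34.686 MJ m⁻² d⁻¹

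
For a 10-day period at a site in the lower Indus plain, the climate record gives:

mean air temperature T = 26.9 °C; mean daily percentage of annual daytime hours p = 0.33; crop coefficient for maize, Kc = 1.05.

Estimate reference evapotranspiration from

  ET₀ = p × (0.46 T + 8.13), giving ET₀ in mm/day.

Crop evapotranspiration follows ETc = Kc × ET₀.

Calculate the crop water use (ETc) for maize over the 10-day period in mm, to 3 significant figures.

71.0 mm

ET₀ = 0.33 × (0.46 × 26.9 + 8.13) = 0.33 × 20.504 = 6.7663 mm/d
ETc = Kc × ET₀ = 1.05 × 6.7663 = 7.1046 mm/d
Over 10 days: 7.1046 × 10 = 71.046 mm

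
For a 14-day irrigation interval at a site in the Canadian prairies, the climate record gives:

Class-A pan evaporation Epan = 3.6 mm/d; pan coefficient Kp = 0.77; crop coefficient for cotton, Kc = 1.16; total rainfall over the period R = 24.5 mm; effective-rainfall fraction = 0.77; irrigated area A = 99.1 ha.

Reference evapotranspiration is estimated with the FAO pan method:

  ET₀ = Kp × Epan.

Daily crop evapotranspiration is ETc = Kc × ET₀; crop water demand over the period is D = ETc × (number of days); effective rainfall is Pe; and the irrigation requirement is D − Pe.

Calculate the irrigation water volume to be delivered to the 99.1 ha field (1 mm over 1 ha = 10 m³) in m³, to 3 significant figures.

ET₀ = 0.77 × 3.6 = 2.7720 mm/d
ETc = Kc × ET₀ = 1.16 × 2.7720 = 3.2155 mm/d
Crop demand D = ETc × 14 d = 3.2155 × 14 = 45.017 mm
Pe = 0.77 × 24.5 = 18.865 mm
D − Pe = 45.017 − 18.865 = 26.152 mm
Volume = 26.152 mm × 99.1 ha × 10 = 25916.6 m³

25900 m³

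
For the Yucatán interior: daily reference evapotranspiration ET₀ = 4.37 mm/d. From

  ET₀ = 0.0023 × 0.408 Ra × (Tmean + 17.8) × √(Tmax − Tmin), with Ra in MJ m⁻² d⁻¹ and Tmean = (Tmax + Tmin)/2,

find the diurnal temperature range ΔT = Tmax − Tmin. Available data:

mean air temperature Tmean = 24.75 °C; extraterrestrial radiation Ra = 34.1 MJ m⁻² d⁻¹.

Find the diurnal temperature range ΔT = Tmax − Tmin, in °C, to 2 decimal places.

√ΔT = ET₀ / [0.0023 × 0.408 × Ra × (Tmean+17.8)] = 4.37 / (0.0023 × 13.9128 × 42.55) = 3.2095
ΔT = 3.2095² = 10.301 °C

10.30 °C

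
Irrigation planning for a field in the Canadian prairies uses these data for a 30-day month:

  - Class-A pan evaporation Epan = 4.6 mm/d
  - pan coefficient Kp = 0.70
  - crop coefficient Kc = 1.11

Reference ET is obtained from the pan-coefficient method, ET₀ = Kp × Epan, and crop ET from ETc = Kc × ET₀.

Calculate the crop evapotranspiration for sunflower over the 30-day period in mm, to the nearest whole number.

ET₀ = 0.70 × 4.6 = 3.2200 mm/d
ETc = Kc × ET₀ = 1.11 × 3.2200 = 3.5742 mm/d
Over 30 days: 3.5742 × 30 = 107.226 mm

107 mm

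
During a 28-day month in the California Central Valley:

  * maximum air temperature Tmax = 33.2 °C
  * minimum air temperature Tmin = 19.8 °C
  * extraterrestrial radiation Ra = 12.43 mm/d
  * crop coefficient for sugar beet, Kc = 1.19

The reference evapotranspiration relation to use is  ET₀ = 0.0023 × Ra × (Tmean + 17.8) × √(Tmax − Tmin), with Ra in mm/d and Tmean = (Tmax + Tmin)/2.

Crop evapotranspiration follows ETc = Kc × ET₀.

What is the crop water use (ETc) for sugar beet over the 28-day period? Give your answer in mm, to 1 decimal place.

Tmean = (33.2 + 19.8)/2 = 26.50 °C
ET₀ = 0.0023 × 12.43 × (26.50 + 17.8) × √13.4 = 0.0023 × 12.43 × 44.30 × 3.6606 = 4.6361 mm/d
ETc = Kc × ET₀ = 1.19 × 4.6361 = 5.5170 mm/d
Over 28 days: 5.5170 × 28 = 154.476 mm

154.5 mm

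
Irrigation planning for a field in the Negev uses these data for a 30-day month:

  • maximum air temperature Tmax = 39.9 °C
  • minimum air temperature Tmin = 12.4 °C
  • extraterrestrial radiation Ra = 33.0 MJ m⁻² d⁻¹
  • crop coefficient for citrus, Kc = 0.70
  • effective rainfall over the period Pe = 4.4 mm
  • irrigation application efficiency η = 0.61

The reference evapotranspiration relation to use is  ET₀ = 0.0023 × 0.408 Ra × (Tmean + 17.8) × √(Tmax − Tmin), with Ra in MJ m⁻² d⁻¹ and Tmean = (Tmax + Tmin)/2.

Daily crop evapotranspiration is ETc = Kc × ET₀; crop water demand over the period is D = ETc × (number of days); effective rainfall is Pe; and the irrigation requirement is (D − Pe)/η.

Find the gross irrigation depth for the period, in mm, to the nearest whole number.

Tmean = (39.9 + 12.4)/2 = 26.15 °C
0.408 Ra = 0.408 × 33.0 = 13.4640 mm/d equivalent
ET₀ = 0.0023 × 13.4640 × (26.15 + 17.8) × √27.5 = 0.0023 × 13.4640 × 43.95 × 5.2440 = 7.1371 mm/d
ETc = Kc × ET₀ = 0.70 × 7.1371 = 4.9960 mm/d
Crop demand D = ETc × 30 d = 4.9960 × 30 = 149.880 mm
D − Pe = 149.880 − 4.4 = 145.480 mm
Gross irrigation = 145.480 / 0.61 = 238.492 mm

238 mm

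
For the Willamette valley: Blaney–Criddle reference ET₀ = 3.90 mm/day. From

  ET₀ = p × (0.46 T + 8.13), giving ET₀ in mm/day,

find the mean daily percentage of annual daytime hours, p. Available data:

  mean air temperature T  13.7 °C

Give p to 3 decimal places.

p = ET₀ / (0.46 T + 8.13) = 3.90 / (0.46 × 13.7 + 8.13) = 3.90 / 14.432 = 0.2702

0.270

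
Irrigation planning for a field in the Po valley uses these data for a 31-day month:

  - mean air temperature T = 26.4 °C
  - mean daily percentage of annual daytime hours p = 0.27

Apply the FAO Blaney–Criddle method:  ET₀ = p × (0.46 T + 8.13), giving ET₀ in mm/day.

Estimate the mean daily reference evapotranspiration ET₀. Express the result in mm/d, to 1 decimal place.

5.5 mm/d

ET₀ = 0.27 × (0.46 × 26.4 + 8.13) = 0.27 × 20.274 = 5.4740 mm/d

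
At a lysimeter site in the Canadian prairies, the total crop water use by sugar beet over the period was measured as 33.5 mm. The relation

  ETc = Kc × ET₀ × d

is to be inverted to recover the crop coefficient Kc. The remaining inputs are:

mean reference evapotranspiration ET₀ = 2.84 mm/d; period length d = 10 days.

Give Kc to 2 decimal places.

1.18

ETc = Kc × ET₀ × d  ⇒  Kc = ETc / (ET₀ × d)
Kc = 33.5 / (2.84 × 10) = 33.5 / 28.40 = 1.1796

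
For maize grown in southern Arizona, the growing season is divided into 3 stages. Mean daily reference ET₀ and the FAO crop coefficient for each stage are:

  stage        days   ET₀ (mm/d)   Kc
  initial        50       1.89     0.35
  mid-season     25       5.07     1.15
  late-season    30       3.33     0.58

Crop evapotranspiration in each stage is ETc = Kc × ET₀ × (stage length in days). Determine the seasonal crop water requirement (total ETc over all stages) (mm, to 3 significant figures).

initial: 0.35 × 1.89 × 50 = 33.08 mm
mid-season: 1.15 × 5.07 × 25 = 145.76 mm
late-season: 0.58 × 3.33 × 30 = 57.94 mm
Seasonal total = 236.78 mm

237 mm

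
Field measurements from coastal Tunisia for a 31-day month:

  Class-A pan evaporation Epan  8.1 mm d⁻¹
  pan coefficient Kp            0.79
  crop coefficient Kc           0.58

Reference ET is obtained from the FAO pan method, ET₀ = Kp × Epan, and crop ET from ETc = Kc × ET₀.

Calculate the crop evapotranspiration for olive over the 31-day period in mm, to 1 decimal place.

115.1 mm

ET₀ = 0.79 × 8.1 = 6.3990 mm/d
ETc = Kc × ET₀ = 0.58 × 6.3990 = 3.7114 mm/d
Over 31 days: 3.7114 × 31 = 115.053 mm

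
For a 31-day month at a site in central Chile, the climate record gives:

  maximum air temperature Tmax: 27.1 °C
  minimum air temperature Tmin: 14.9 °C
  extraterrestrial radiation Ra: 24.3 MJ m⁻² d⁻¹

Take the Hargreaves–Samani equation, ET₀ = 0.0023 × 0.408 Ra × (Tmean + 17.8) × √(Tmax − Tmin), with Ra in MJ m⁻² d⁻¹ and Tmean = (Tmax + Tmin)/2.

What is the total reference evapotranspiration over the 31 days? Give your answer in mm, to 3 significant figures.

Tmean = (27.1 + 14.9)/2 = 21.00 °C
0.408 Ra = 0.408 × 24.3 = 9.9144 mm/d equivalent
ET₀ = 0.0023 × 9.9144 × (21.00 + 17.8) × √12.2 = 0.0023 × 9.9144 × 38.80 × 3.4928 = 3.0903 mm/d
Over 31 days: 3.0903 × 31 = 95.799 mm

95.8 mm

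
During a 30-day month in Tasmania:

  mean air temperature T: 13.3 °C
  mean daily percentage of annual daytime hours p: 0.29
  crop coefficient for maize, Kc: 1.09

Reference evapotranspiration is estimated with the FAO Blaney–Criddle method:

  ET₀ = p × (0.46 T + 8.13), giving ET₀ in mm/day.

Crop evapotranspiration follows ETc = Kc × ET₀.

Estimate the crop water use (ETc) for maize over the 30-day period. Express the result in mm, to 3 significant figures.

135 mm

ET₀ = 0.29 × (0.46 × 13.3 + 8.13) = 0.29 × 14.248 = 4.1319 mm/d
ETc = Kc × ET₀ = 1.09 × 4.1319 = 4.5038 mm/d
Over 30 days: 4.5038 × 30 = 135.114 mm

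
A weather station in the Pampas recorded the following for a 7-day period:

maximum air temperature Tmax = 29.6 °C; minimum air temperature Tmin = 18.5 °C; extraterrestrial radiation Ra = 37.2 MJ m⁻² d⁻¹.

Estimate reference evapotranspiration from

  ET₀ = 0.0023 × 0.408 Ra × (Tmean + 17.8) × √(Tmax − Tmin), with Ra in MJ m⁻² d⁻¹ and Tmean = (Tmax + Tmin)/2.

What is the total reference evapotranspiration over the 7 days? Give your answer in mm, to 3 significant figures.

34.1 mm

Tmean = (29.6 + 18.5)/2 = 24.05 °C
0.408 Ra = 0.408 × 37.2 = 15.1776 mm/d equivalent
ET₀ = 0.0023 × 15.1776 × (24.05 + 17.8) × √11.1 = 0.0023 × 15.1776 × 41.85 × 3.3317 = 4.8673 mm/d
Over 7 days: 4.8673 × 7 = 34.071 mm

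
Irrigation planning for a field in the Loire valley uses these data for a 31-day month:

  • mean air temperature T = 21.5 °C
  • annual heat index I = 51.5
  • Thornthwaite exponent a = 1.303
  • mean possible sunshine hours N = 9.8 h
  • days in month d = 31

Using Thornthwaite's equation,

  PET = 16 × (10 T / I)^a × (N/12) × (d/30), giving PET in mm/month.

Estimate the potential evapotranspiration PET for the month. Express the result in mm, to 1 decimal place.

86.9 mm

10T/I = 10 × 21.5 / 51.5 = 4.1748
(10T/I)^a = 4.1748^1.303 = 6.4371
Uncorrected PET = 16 × 6.4371 = 102.994 mm
Correction = (N/12)(d/30) = (9.8/12)(31/30) = 0.8439
PET = 102.994 × 0.8439 = 86.917 mm/month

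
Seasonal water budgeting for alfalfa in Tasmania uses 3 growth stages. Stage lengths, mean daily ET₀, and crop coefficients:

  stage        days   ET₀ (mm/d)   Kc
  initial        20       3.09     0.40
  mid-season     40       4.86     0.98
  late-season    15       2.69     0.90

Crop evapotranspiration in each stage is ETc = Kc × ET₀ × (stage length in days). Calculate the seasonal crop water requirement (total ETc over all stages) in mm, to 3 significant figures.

initial: 0.40 × 3.09 × 20 = 24.72 mm
mid-season: 0.98 × 4.86 × 40 = 190.51 mm
late-season: 0.90 × 2.69 × 15 = 36.32 mm
Seasonal total = 251.55 mm

252 mm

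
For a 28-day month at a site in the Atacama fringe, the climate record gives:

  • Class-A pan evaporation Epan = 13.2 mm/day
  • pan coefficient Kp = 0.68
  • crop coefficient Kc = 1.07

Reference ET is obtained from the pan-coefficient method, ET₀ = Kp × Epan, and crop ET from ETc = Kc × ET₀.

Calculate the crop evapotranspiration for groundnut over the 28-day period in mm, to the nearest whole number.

ET₀ = 0.68 × 13.2 = 8.9760 mm/d
ETc = Kc × ET₀ = 1.07 × 8.9760 = 9.6043 mm/d
Over 28 days: 9.6043 × 28 = 268.920 mm

269 mm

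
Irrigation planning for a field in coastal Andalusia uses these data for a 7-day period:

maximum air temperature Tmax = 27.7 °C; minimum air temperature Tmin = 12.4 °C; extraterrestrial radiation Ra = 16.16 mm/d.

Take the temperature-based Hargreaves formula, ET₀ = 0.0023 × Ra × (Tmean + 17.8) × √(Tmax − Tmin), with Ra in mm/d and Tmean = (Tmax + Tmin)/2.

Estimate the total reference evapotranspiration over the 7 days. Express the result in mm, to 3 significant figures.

Tmean = (27.7 + 12.4)/2 = 20.05 °C
ET₀ = 0.0023 × 16.16 × (20.05 + 17.8) × √15.3 = 0.0023 × 16.16 × 37.85 × 3.9115 = 5.5027 mm/d
Over 7 days: 5.5027 × 7 = 38.519 mm

38.5 mm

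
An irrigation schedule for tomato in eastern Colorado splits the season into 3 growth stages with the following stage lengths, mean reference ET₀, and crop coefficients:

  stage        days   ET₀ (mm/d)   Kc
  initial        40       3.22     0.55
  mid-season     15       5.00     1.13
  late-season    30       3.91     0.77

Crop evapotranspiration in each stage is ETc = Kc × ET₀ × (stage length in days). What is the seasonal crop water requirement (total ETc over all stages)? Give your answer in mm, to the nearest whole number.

initial: 0.55 × 3.22 × 40 = 70.84 mm
mid-season: 1.13 × 5.00 × 15 = 84.75 mm
late-season: 0.77 × 3.91 × 30 = 90.32 mm
Seasonal total = 245.91 mm

246 mm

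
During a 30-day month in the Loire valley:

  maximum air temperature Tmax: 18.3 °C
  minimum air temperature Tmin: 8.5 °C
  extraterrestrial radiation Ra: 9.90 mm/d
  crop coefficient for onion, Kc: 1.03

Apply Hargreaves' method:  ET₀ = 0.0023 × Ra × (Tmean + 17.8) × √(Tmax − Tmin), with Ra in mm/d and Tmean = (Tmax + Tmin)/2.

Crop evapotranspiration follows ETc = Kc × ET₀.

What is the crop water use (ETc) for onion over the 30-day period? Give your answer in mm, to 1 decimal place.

Tmean = (18.3 + 8.5)/2 = 13.40 °C
ET₀ = 0.0023 × 9.90 × (13.40 + 17.8) × √9.8 = 0.0023 × 9.90 × 31.20 × 3.1305 = 2.2240 mm/d
ETc = Kc × ET₀ = 1.03 × 2.2240 = 2.2907 mm/d
Over 30 days: 2.2907 × 30 = 68.721 mm

68.7 mm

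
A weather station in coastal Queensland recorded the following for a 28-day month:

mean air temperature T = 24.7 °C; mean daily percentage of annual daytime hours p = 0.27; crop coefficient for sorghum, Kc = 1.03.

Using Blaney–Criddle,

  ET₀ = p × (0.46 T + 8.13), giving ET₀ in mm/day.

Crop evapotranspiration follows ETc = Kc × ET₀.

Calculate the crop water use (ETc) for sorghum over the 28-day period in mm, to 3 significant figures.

152 mm

ET₀ = 0.27 × (0.46 × 24.7 + 8.13) = 0.27 × 19.492 = 5.2628 mm/d
ETc = Kc × ET₀ = 1.03 × 5.2628 = 5.4207 mm/d
Over 28 days: 5.4207 × 28 = 151.780 mm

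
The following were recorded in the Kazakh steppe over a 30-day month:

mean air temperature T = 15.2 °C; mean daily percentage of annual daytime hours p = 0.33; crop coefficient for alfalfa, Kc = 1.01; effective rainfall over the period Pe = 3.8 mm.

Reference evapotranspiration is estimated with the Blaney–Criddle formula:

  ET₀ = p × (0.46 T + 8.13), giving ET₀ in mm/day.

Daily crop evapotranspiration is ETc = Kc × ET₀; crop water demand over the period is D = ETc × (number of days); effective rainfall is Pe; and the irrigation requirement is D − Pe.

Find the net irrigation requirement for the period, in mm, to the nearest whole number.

147 mm

ET₀ = 0.33 × (0.46 × 15.2 + 8.13) = 0.33 × 15.122 = 4.9903 mm/d
ETc = Kc × ET₀ = 1.01 × 4.9903 = 5.0402 mm/d
Crop demand D = ETc × 30 d = 5.0402 × 30 = 151.206 mm
D − Pe = 151.206 − 3.8 = 147.406 mm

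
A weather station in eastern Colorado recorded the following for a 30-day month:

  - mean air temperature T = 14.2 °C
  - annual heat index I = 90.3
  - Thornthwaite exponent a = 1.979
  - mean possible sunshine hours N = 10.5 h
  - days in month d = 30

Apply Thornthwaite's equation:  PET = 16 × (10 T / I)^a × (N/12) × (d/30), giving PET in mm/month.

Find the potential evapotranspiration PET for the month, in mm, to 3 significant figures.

34.3 mm

10T/I = 10 × 14.2 / 90.3 = 1.5725
(10T/I)^a = 1.5725^1.979 = 2.4494
Uncorrected PET = 16 × 2.4494 = 39.190 mm
Correction = (N/12)(d/30) = (10.5/12)(30/30) = 0.8750
PET = 39.190 × 0.8750 = 34.291 mm/month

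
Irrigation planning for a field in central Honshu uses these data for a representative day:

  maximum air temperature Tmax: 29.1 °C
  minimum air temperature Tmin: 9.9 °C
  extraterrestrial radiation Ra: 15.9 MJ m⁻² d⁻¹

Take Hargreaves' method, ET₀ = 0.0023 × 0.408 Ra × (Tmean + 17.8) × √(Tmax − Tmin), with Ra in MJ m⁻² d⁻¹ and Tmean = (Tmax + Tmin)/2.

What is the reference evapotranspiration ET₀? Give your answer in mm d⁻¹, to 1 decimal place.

2.4 mm d⁻¹

Tmean = (29.1 + 9.9)/2 = 19.50 °C
0.408 Ra = 0.408 × 15.9 = 6.4872 mm/d equivalent
ET₀ = 0.0023 × 6.4872 × (19.50 + 17.8) × √19.2 = 0.0023 × 6.4872 × 37.30 × 4.3818 = 2.4386 mm/d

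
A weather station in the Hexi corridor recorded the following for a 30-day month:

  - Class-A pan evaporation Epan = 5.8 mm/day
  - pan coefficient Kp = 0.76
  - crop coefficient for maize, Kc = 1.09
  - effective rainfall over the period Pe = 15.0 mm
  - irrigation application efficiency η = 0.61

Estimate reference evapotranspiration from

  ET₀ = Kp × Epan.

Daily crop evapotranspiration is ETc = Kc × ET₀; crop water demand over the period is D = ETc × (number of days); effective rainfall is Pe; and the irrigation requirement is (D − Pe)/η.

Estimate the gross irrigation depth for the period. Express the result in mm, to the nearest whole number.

212 mm

ET₀ = 0.76 × 5.8 = 4.4080 mm/d
ETc = Kc × ET₀ = 1.09 × 4.4080 = 4.8047 mm/d
Crop demand D = ETc × 30 d = 4.8047 × 30 = 144.141 mm
D − Pe = 144.141 − 15.0 = 129.141 mm
Gross irrigation = 129.141 / 0.61 = 211.707 mm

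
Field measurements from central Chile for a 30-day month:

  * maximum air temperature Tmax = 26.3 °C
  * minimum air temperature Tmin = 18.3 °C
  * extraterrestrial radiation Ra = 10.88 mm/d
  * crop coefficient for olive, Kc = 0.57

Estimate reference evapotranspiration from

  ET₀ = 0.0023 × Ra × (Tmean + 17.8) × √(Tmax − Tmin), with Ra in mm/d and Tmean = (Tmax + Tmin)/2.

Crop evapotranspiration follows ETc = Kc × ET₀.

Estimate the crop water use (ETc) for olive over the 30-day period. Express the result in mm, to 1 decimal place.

Tmean = (26.3 + 18.3)/2 = 22.30 °C
ET₀ = 0.0023 × 10.88 × (22.30 + 17.8) × √8.0 = 0.0023 × 10.88 × 40.10 × 2.8284 = 2.8382 mm/d
ETc = Kc × ET₀ = 0.57 × 2.8382 = 1.6178 mm/d
Over 30 days: 1.6178 × 30 = 48.534 mm

48.5 mm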